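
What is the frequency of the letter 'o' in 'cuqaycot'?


Letter 'o' in 'cuqaycot': found at position(s) 7 = 1 occurrence(s).

1


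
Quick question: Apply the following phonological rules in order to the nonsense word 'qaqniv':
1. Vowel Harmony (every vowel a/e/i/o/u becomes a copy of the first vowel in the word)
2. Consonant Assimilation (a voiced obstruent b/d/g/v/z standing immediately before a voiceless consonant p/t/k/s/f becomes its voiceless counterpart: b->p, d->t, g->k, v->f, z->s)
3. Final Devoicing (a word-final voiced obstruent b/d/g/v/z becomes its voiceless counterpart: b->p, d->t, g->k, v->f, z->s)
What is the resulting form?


Starting form: 'qaqniv'
Rule 1: Vowel Harmony: all vowels become 'a' (matching first vowel). 'qaqniv' -> 'qaqnav'
Rule 2: Consonant Assimilation: no voiced obstruent (b/d/g/v/z) stands immediately before a voiceless consonant (p/t/k/s/f). No change.
Rule 3: Final Devoicing: word-final voiced obstruent 'v' becomes voiceless 'f'. 'qaqnav' -> 'qaqnaf'
Final form: 'qaqnaf'

qaqnaf


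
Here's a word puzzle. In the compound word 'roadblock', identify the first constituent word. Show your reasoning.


Split 'roadblock' into 'road' + 'block'. The first part is 'road'.

road


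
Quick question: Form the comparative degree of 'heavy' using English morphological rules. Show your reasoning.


Apply comparative formation (consonant + y: change y to i, add -er): 'heavy' -> 'heavier'.

heavier


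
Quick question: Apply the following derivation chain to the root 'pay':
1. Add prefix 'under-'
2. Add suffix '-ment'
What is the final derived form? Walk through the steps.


Step 1: Add prefix 'under-' to 'pay' = 'underpay'
Step 2: Add suffix '-ment' to 'underpay' = 'underpayment'

underpayment


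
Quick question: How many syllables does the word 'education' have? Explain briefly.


Break 'education' into syllables: ed-u-ca-tion -> ed | u | ca | tion = 4 syllables

4 syllables


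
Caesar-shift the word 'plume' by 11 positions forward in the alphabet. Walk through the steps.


Shift each letter by 11: p -> a, l -> w, u -> f, m -> x, e -> p. Result: 'awfxp'.

awfxp


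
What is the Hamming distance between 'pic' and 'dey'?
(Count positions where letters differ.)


Alignment:
Position 1: 'p' vs 'd' = DIFFER
Position 2: 'i' vs 'e' = DIFFER
Position 3: 'c' vs 'y' = DIFFER
Total differences: 3

3


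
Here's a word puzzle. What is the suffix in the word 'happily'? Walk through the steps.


The word 'happily' = 'happy' (root) + '-ly' (suffix). The suffix is '-ly'.

ly


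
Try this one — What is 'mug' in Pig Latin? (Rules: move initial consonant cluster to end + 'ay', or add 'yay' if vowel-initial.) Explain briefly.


'mug': move consonant cluster 'm' to end and add 'ay': 'ugmay'.

ugmay


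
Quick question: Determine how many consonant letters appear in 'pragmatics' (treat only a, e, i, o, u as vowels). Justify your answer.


Consonants in 'pragmatics': p, r, g, m, t, c, s = 7 consonants.

7


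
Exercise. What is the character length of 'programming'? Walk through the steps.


Spell out 'programming' and number each letter: p(1), r(2), o(3), g(4), r(5), a(6), m(7), m(8), i(9), n(10), g(11). Total: 11 letters.

11


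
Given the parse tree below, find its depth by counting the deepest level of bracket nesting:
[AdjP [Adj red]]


Count bracket nesting levels:
'[' at pos 0: depth = 1
'[' at pos 6: depth = 2
Maximum depth reached: 2

2


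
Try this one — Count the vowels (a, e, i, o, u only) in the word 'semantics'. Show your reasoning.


Vowels in 'semantics': e, a, i = 3 vowels.

3


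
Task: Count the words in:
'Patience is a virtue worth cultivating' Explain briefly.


Split into words: Patience | is | a | virtue | worth | cultivating = 6 words.

6


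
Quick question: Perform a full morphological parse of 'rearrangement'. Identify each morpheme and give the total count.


Step 1: Identify prefix: 're' (meaning: again)
Step 2: Identify root: 'arrange'
Step 3: Identify suffix(es): 'ment'
Decomposition: re- (prefix: again) + arrange (root) + -ment (suffix: action/result)
Total morphemes: 3

3 morphemes (re- (prefix: again) + arrange (root) + -ment (suffix: action/result))


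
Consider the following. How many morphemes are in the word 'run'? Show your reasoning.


Decomposition: run (free morpheme) = 1 morpheme(s)

1 morphemes


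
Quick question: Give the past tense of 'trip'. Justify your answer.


Apply rule: Double final consonant and add -ed. 'trip' becomes 'tripped'.

tripped


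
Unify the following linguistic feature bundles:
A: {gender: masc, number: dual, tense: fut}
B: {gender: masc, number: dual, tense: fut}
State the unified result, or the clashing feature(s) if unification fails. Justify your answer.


Compare features:
gender: A=masc vs B=masc -> unified: masc
number: A=dual vs B=dual -> unified: dual
tense: A=fut vs B=fut -> unified: fut
No clashes found.

Unified: {gender: masc, number: dual, tense: fut}


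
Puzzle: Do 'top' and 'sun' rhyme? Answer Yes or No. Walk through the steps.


Rime (stressed vowel + following sounds) of 'top': -op = /ɒp/
Rime of 'sun': -un = /ʌn/
/ɒp/ and /ʌn/ are different ending sounds, so the words do not rhyme.

No


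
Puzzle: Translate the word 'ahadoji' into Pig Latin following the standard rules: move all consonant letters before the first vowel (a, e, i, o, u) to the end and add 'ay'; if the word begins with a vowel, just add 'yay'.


'ahadoji' starts with a vowel, so add 'yay': 'ahadojiyay'.

ahadojiyay


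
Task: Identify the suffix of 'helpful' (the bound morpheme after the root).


The word 'helpful' = 'help' (root) + '-ful' (suffix). The suffix is '-ful'.

ful


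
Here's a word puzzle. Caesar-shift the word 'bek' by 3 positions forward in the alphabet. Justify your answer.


Shift each letter by 3: b -> e, e -> h, k -> n. Result: 'ehn'.

ehn


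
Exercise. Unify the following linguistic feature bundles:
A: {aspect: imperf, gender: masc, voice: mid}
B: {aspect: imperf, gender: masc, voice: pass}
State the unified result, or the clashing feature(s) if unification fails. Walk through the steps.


Compare features:
aspect: A=imperf vs B=imperf -> unified: imperf
gender: A=masc vs B=masc -> unified: masc
voice: A=mid vs B=pass -> CLASH
Clash detected on feature 'voice' (mid vs pass); unification fails.

CLASH on 'voice' (mid vs pass)


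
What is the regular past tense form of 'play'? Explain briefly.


Apply rule: Add -ed. 'play' becomes 'played'.

played


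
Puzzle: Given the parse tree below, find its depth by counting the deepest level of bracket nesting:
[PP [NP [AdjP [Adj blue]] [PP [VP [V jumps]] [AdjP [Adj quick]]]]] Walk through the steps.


Count bracket nesting levels:
'[' at pos 0: depth = 1
'[' at pos 4: depth = 2
'[' at pos 8: depth = 3
'[' at pos 14: depth = 4
'[' at pos 26: depth = 3
'[' at pos 30: depth = 4
'[' at pos 34: depth = 5
'[' at pos 45: depth = 4
'[' at pos 51: depth = 5
Maximum depth reached: 5

5


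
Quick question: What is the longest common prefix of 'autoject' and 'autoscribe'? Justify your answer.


Compare from the start: 4 characters match: 'auto'. Mismatch at position 5: 'j' vs 's'.

auto


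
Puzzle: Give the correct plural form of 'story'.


Apply rule: Change -y to -ies (consonant + y). 'story' becomes 'stories'.

stories


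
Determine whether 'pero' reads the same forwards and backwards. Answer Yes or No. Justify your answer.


Forward: 'pero'
Reversed: 'orep'
They differ.

No


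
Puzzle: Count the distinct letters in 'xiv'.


Unique letters in 'xiv': {i, v, x} = 3 distinct letters.

3


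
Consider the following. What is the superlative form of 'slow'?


Apply superlative formation (add -est): 'slow' -> 'slowest'.

slowest


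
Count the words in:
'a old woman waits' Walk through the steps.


Split into words: a | old | woman | waits = 4 words.

4


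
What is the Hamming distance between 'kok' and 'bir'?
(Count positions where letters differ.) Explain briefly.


Alignment:
Position 1: 'k' vs 'b' = DIFFER
Position 2: 'o' vs 'i' = DIFFER
Position 3: 'k' vs 'r' = DIFFER
Total differences: 3

3


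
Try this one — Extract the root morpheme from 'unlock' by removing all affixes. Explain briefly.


Remove prefix 'un' from 'unlock' to get root 'lock'.

lock


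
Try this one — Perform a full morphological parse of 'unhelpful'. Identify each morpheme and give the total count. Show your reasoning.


Step 1: Identify prefix: 'un' (meaning: not/reverse)
Step 2: Identify root: 'help'
Step 3: Identify suffix(es): 'ful'
Decomposition: un- (prefix: not/reverse) + help (root) + -ful (suffix: full of)
Total morphemes: 3

3 morphemes (un- (prefix: not/reverse) + help (root) + -ful (suffix: full of))


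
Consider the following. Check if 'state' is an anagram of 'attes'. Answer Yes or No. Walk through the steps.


Sorted letters of 'state': 'aestt'
Sorted letters of 'attes': 'aestt'
They match.

Yes


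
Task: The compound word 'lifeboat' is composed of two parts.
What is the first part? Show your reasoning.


Split 'lifeboat' into 'life' + 'boat'. The first part is 'life'.

life


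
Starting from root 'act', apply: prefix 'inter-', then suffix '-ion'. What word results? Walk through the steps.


Step 1: Add prefix 'inter-' to 'act' = 'interact'
Step 2: Add suffix '-ion' to 'interact' = 'interaction'

interaction


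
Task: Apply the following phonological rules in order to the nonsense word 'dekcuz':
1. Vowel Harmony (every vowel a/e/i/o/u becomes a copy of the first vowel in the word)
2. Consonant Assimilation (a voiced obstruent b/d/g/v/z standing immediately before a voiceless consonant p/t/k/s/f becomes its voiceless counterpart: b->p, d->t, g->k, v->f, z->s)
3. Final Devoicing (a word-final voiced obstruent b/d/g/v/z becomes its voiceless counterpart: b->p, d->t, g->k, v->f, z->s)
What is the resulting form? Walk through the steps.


Starting form: 'dekcuz'
Rule 1: Vowel Harmony: all vowels become 'e' (matching first vowel). 'dekcuz' -> 'dekcez'
Rule 2: Consonant Assimilation: no voiced obstruent (b/d/g/v/z) stands immediately before a voiceless consonant (p/t/k/s/f). No change.
Rule 3: Final Devoicing: word-final voiced obstruent 'z' becomes voiceless 's'. 'dekcez' -> 'dekces'
Final form: 'dekces'

dekces


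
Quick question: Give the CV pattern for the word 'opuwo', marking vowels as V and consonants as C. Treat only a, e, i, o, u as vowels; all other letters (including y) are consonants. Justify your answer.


Letter mapping: o = V, p = C, u = V, w = C, o = V.

VCVCV


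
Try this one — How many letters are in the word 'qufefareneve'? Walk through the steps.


Spell out 'qufefareneve' and number each letter: q(1), u(2), f(3), e(4), f(5), a(6), r(7), e(8), n(9), e(10), v(11), e(12). Total: 12 letters.

12


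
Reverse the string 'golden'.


Reverse 'golden' character by character: 'nedlog'.

nedlog


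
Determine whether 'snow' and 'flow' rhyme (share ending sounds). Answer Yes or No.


Rime (stressed vowel + following sounds) of 'snow': -ow = /oʊ/
Rime of 'flow': -ow = /oʊ/
/oʊ/ and /oʊ/ are the same ending sound, so the words rhyme.

Yes


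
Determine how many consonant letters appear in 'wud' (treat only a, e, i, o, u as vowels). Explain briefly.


Consonants in 'wud': w, d = 2 consonants.

2


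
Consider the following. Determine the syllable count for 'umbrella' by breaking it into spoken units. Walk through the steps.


Break 'umbrella' into syllables: um-brel-la -> um | brel | la = 3 syllables

3 syllables


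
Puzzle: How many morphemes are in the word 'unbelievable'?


Decomposition: un- (prefix) + believe (root) + -able (suffix) = 3 morpheme(s)

3 morphemes


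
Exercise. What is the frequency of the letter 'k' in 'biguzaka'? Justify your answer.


Letter 'k' in 'biguzaka': found at position(s) 7 = 1 occurrence(s).

1


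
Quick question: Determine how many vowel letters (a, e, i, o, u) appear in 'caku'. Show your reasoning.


Vowels in 'caku': a, u = 2 vowels.

2


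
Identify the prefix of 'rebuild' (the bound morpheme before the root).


The word 'rebuild' = 're' (prefix) + 'build' (root). The prefix is 're'.

re


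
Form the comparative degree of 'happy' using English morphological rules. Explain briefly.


Apply comparative formation (consonant + y: change y to i, add -er): 'happy' -> 'happier'.

happier


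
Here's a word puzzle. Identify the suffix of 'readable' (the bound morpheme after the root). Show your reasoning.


The word 'readable' = 'read' (root) + '-able' (suffix). The suffix is '-able'.

able


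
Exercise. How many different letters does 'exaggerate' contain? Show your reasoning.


Unique letters in 'exaggerate': {a, e, g, r, t, x} = 6 distinct letters.

6


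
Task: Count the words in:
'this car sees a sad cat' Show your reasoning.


Split into words: this | car | sees | a | sad | cat = 6 words.

6


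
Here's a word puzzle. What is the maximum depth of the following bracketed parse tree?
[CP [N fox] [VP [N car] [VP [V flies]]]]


Count bracket nesting levels:
'[' at pos 0: depth = 1
'[' at pos 4: depth = 2
'[' at pos 12: depth = 2
'[' at pos 16: depth = 3
'[' at pos 24: depth = 3
'[' at pos 28: depth = 4
Maximum depth reached: 4

4


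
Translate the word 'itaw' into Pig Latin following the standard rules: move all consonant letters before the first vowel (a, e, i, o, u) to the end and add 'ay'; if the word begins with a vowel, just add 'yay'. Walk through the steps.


'itaw' starts with a vowel, so add 'yay': 'itawyay'.

itawyay


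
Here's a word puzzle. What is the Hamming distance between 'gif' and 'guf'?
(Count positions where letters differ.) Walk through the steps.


Alignment:
Position 1: 'g' vs 'g' = match
Position 2: 'i' vs 'u' = DIFFER
Position 3: 'f' vs 'f' = match
Total differences: 1

1


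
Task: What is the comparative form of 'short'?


Apply comparative formation (add -er): 'short' -> 'shorter'.

shorter


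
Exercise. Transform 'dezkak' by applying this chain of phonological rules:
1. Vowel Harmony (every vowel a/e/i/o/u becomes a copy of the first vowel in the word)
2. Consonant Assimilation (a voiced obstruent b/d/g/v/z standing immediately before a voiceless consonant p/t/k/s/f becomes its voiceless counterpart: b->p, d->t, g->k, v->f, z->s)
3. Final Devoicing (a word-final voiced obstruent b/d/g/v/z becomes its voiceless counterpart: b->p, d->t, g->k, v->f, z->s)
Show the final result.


Starting form: 'dezkak'
Rule 1: Vowel Harmony: all vowels become 'e' (matching first vowel). 'dezkak' -> 'dezkek'
Rule 2: Consonant Assimilation: voiced obstruent before voiceless consonant becomes voiceless ('zk' -> 'sk'). 'dezkek' -> 'deskek'
Rule 3: Final Devoicing: final consonant 'k' is not one of the voiced obstruents b/d/g/v/z. No change.
Final form: 'deskek'

deskek


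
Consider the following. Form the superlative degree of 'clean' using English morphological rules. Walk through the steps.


Apply superlative formation (add -est): 'clean' -> 'cleanest'.

cleanest


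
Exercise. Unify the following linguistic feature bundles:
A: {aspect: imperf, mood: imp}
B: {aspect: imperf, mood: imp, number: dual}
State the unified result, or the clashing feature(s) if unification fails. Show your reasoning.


Compare features:
aspect: A=imperf vs B=imperf -> unified: imperf
mood: A=imp vs B=imp -> unified: imp
number: A=_ vs B=dual -> unified: dual
No clashes found.

Unified: {aspect: imperf, mood: imp, number: dual}


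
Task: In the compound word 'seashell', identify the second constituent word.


Split 'seashell' into 'sea' + 'shell'. The second part is 'shell'.

shell


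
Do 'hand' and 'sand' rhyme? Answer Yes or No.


Rime (stressed vowel + following sounds) of 'hand': -and = /ænd/
Rime of 'sand': -and = /ænd/
/ænd/ and /ænd/ are the same ending sound, so the words rhyme.

Yes


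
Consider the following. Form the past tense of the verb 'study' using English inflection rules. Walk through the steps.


Apply rule: Change -y to -ied. 'study' becomes 'studied'.

studied


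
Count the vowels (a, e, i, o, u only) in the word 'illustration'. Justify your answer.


Vowels in 'illustration': i, u, a, i, o = 5 vowels.

5


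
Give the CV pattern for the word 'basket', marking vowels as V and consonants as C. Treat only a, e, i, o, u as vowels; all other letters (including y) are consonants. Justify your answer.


Letter mapping: b = C, a = V, s = C, k = C, e = V, t = C.

CVCCVC


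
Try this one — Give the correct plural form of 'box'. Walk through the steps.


Apply rule: Add -es (sibilant/fricative ending). 'box' becomes 'boxes'.

boxes


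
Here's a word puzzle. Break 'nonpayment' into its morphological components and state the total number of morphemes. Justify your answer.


Step 1: Identify prefix: 'non' (meaning: not)
Step 2: Identify root: 'pay'
Step 3: Identify suffix(es): 'ment'
Decomposition: non- (prefix: not) + pay (root) + -ment (suffix: action/result)
Total morphemes: 3

3 morphemes (non- (prefix: not) + pay (root) + -ment (suffix: action/result))


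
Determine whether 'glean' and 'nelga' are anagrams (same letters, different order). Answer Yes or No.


Sorted letters of 'glean': 'aegln'
Sorted letters of 'nelga': 'aegln'
They match.

Yes


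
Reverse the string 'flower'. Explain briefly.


Reverse 'flower' character by character: 'rewolf'.

rewolf


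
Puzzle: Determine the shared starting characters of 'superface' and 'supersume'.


Compare from the start: 5 characters match: 'super'. Mismatch at position 6: 'f' vs 's'.

super


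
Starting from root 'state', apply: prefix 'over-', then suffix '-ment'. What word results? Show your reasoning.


Step 1: Add prefix 'over-' to 'state' = 'overstate'
Step 2: Add suffix '-ment' to 'overstate' = 'overstatement'

overstatement


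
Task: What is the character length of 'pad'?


Spell out 'pad' and number each letter: p(1), a(2), d(3). Total: 3 letters.

3


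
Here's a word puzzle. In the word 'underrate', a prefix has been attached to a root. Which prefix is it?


The word 'underrate' = 'under' (prefix) + 'rate' (root). The prefix is 'under'.

under


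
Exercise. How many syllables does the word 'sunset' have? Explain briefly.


Break 'sunset' into syllables: sun-set -> sun | set = 2 syllables

2 syllables


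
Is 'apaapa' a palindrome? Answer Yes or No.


Forward: 'apaapa'
Reversed: 'apaapa'
They are identical.

Yes


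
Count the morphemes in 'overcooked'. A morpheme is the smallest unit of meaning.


Decomposition: over- (prefix) + cook (root) + -ed (suffix) = 3 morpheme(s)

3 morphemes


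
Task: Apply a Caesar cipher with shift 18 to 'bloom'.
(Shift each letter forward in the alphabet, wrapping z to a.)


Shift each letter by 18: b -> t, l -> d, o -> g, o -> g, m -> e. Result: 'tdgge'.

tdgge


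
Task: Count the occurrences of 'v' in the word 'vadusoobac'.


Letter 'v' in 'vadusoobac': found at position(s) 1 = 1 occurrence(s).

1


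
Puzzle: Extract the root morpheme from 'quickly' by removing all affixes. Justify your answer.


Remove suffix '-ly' from 'quickly' to get root 'quick'.

quick


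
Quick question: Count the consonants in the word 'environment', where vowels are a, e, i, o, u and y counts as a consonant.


Consonants in 'environment': n, v, r, n, m, n, t = 7 consonants.

7


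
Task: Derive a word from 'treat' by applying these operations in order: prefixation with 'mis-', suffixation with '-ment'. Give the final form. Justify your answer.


Step 1: Add prefix 'mis-' to 'treat' = 'mistreat'
Step 2: Add suffix '-ment' to 'mistreat' = 'mistreatment'

mistreatment


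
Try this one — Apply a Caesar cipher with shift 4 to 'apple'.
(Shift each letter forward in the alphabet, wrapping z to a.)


Shift each letter by 4: a -> e, p -> t, p -> t, l -> p, e -> i. Result: 'ettpi'.

ettpi


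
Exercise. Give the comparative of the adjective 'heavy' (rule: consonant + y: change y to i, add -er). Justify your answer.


Apply comparative formation (consonant + y: change y to i, add -er): 'heavy' -> 'heavier'.

heavier


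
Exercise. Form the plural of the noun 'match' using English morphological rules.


Apply rule: Add -es (sibilant/fricative ending). 'match' becomes 'matches'.

matches


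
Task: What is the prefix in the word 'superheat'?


The word 'superheat' = 'super' (prefix) + 'heat' (root). The prefix is 'super'.

super


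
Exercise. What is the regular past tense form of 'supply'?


Apply rule: Change -y to -ied. 'supply' becomes 'supplied'.

supplied


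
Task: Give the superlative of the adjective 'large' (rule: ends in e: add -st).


Apply superlative formation (ends in e: add -st): 'large' -> 'largest'.

largest


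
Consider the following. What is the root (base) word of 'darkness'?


Remove suffix '-ness' from 'darkness' to get root 'dark'.

dark


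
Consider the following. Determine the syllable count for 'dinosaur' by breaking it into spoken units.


Break 'dinosaur' into syllables: di-no-saur -> di | no | saur = 3 syllables

3 syllables


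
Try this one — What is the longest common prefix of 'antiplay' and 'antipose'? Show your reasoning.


Compare from the start: 5 characters match: 'antip'. Mismatch at position 6: 'l' vs 'o'.

antip


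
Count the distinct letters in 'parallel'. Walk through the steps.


Unique letters in 'parallel': {a, e, l, p, r} = 5 distinct letters.

5


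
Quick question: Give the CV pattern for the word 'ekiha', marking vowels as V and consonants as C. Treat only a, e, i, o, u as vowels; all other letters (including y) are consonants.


Letter mapping: e = V, k = C, i = V, h = C, a = V.

VCVCV


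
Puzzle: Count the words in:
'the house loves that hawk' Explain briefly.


Split into words: the | house | loves | that | hawk = 5 words.

5


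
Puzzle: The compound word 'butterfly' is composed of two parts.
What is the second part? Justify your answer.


Split 'butterfly' into 'butter' + 'fly'. The second part is 'fly'.

fly


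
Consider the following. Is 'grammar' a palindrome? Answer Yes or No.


Forward: 'grammar'
Reversed: 'rammarg'
They differ.

No


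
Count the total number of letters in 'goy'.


Spell out 'goy' and number each letter: g(1), o(2), y(3). Total: 3 letters.

3


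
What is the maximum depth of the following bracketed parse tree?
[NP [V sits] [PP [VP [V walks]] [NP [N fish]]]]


Count bracket nesting levels:
'[' at pos 0: depth = 1
'[' at pos 4: depth = 2
'[' at pos 13: depth = 2
'[' at pos 17: depth = 3
'[' at pos 21: depth = 4
'[' at pos 32: depth = 3
'[' at pos 36: depth = 4
Maximum depth reached: 4

4


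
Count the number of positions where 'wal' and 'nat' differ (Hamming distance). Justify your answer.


Alignment:
Position 1: 'w' vs 'n' = DIFFER
Position 2: 'a' vs 'a' = match
Position 3: 'l' vs 't' = DIFFER
Total differences: 2

2


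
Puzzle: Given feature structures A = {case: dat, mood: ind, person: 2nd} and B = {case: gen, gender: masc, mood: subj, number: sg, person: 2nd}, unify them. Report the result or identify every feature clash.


Compare features:
case: A=dat vs B=gen -> CLASH
gender: A=_ vs B=masc -> unified: masc
mood: A=ind vs B=subj -> CLASH
number: A=_ vs B=sg -> unified: sg
person: A=2nd vs B=2nd -> unified: 2nd
Clashes detected on features 'case' (dat vs gen) and 'mood' (ind vs subj); unification fails.

CLASH on 'case' (dat vs gen) and 'mood' (ind vs subj)


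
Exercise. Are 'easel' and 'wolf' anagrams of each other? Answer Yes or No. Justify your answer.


Sorted letters of 'easel': 'aeels'
Sorted letters of 'wolf': 'flow'
They do not match.

No


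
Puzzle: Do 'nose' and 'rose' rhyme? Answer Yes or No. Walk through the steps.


Rime (stressed vowel + following sounds) of 'nose': -ose = /oʊz/
Rime of 'rose': -ose = /oʊz/
/oʊz/ and /oʊz/ are the same ending sound, so the words rhyme.

Yes


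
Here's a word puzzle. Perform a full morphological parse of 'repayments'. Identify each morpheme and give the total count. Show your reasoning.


Step 1: Identify prefix: 're' (meaning: again)
Step 2: Identify root: 'pay'
Step 3: Identify suffix(es): 'ment, s'
Decomposition: re- (prefix: again) + pay (root) + -ment (suffix: action/result) + -s (plural)
Total morphemes: 4

4 morphemes (re- (prefix: again) + pay (root) + -ment (suffix: action/result) + -s (plural))


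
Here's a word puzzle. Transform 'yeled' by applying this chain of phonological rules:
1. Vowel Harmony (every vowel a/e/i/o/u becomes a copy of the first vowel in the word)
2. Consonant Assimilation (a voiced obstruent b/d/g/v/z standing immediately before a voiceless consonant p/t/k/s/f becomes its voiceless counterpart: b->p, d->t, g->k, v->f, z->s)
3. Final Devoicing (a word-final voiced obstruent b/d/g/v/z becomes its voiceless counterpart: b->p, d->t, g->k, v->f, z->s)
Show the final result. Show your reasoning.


Starting form: 'yeled'
Rule 1: Vowel Harmony: all vowels already match. No change.
Rule 2: Consonant Assimilation: no voiced obstruent (b/d/g/v/z) stands immediately before a voiceless consonant (p/t/k/s/f). No change.
Rule 3: Final Devoicing: word-final voiced obstruent 'd' becomes voiceless 't'. 'yeled' -> 'yelet'
Final form: 'yelet'

yelet


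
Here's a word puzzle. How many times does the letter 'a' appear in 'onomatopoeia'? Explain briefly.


Letter 'a' in 'onomatopoeia': found at position(s) 5, 12 = 2 occurrence(s).

2


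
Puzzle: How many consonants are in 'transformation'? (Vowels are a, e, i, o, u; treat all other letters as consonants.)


Consonants in 'transformation': t, r, n, s, f, r, m, t, n = 9 consonants.

9


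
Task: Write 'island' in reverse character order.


Reverse 'island' character by character: 'dnalsi'.

dnalsi


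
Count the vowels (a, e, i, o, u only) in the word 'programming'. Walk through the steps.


Vowels in 'programming': o, a, i = 3 vowels.

3


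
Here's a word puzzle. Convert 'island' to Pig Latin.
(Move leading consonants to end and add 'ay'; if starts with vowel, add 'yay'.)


'island' starts with a vowel, so add 'yay': 'islandyay'.

islandyay


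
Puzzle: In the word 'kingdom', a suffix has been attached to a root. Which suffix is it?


The word 'kingdom' = 'king' (root) + '-dom' (suffix). The suffix is '-dom'.

dom


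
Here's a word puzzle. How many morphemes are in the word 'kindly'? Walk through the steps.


Decomposition: kind (root) + -ly (suffix) = 2 morpheme(s)

2 morphemes


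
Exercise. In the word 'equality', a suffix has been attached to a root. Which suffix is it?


The word 'equality' = 'equal' (root) + '-ity' (suffix). The suffix is '-ity'.

ity


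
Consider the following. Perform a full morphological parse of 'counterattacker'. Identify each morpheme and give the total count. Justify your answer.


Step 1: Identify prefix: 'counter' (meaning: against)
Step 2: Identify root: 'attack'
Step 3: Identify suffix(es): 'er'
Decomposition: counter- (prefix: against) + attack (root) + -er (suffix: one who)
Total morphemes: 3

3 morphemes (counter- (prefix: against) + attack (root) + -er (suffix: one who))


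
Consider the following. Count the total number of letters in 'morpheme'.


Spell out 'morpheme' and number each letter: m(1), o(2), r(3), p(4), h(5), e(6), m(7), e(8). Total: 8 letters.

8


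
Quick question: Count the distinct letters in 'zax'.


Unique letters in 'zax': {a, x, z} = 3 distinct letters.

3


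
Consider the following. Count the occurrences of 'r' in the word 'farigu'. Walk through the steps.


Letter 'r' in 'farigu': found at position(s) 3 = 1 occurrence(s).

1


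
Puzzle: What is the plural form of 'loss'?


Apply rule: Add -es (sibilant/fricative ending). 'loss' becomes 'losses'.

losses


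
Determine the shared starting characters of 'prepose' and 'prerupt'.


Compare from the start: 3 characters match: 'pre'. Mismatch at position 4: 'p' vs 'r'.

pre


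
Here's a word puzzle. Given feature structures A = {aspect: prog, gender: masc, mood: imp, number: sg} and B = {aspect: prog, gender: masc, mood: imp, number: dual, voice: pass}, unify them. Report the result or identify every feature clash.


Compare features:
aspect: A=prog vs B=prog -> unified: prog
gender: A=masc vs B=masc -> unified: masc
mood: A=imp vs B=imp -> unified: imp
number: A=sg vs B=dual -> CLASH
voice: A=_ vs B=pass -> unified: pass
Clash detected on feature 'number' (sg vs dual); unification fails.

CLASH on 'number' (sg vs dual)


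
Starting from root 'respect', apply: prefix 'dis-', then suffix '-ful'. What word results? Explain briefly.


Step 1: Add prefix 'dis-' to 'respect' = 'disrespect'
Step 2: Add suffix '-ful' to 'disrespect' = 'disrespectful'

disrespectful


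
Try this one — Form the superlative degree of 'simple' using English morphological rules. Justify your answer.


Apply superlative formation (ends in e: add -st): 'simple' -> 'simplest'.

simplest


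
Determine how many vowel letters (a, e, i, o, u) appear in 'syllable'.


Vowels in 'syllable': a, e = 2 vowels.

2


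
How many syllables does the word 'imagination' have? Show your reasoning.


Break 'imagination' into syllables: i-mag-i-na-tion -> i | mag | i | na | tion = 5 syllables

5 syllables


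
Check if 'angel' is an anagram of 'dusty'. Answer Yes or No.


Sorted letters of 'angel': 'aegln'
Sorted letters of 'dusty': 'dstuy'
They do not match.

No


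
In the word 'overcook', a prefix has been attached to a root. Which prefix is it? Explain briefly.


The word 'overcook' = 'over' (prefix) + 'cook' (root). The prefix is 'over'.

over


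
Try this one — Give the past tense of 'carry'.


Apply rule: Change -y to -ied. 'carry' becomes 'carried'.

carried


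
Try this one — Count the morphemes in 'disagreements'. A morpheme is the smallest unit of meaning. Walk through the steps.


Decomposition: dis- (prefix) + agree (root) + -ment (suffix) + -s (plural) = 4 morpheme(s)

4 morphemes


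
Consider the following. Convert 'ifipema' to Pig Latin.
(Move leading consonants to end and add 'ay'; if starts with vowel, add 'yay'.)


'ifipema' starts with a vowel, so add 'yay': 'ifipemayay'.

ifipemayay


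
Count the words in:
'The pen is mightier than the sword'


Split into words: The | pen | is | mightier | than | the | sword = 7 words.

7


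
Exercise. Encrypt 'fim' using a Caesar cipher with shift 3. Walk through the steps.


Shift each letter by 3: f -> i, i -> l, m -> p. Result: 'ilp'.

ilp


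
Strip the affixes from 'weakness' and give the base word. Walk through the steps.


Remove suffix '-ness' from 'weakness' to get root 'weak'.

weak


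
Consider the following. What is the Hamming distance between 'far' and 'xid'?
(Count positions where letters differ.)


Alignment:
Position 1: 'f' vs 'x' = DIFFER
Position 2: 'a' vs 'i' = DIFFER
Position 3: 'r' vs 'd' = DIFFER
Total differences: 3

3


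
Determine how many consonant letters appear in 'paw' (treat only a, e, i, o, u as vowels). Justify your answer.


Consonants in 'paw': p, w = 2 consonants.

2


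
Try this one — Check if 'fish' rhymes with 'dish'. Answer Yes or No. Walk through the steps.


Rime (stressed vowel + following sounds) of 'fish': -ish = /ɪʃ/
Rime of 'dish': -ish = /ɪʃ/
/ɪʃ/ and /ɪʃ/ are the same ending sound, so the words rhyme.

Yes


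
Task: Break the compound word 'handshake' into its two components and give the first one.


Split 'handshake' into 'hand' + 'shake'. The first part is 'hand'.

hand


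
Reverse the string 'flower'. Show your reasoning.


Reverse 'flower' character by character: 'rewolf'.

rewolf


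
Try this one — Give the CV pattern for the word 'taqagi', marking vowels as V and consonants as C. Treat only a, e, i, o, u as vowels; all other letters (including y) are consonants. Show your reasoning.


Letter mapping: t = C, a = V, q = C, a = V, g = C, i = V.

CVCVCV


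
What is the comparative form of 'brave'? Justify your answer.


Apply comparative formation (ends in e: add -r): 'brave' -> 'braver'.

braver


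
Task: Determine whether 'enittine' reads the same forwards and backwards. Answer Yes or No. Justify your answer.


Forward: 'enittine'
Reversed: 'enittine'
They are identical.

Yes


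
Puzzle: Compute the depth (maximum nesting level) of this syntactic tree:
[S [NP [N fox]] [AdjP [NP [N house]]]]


Count bracket nesting levels:
'[' at pos 0: depth = 1
'[' at pos 3: depth = 2
'[' at pos 7: depth = 3
'[' at pos 16: depth = 2
'[' at pos 22: depth = 3
'[' at pos 26: depth = 4
Maximum depth reached: 4

4


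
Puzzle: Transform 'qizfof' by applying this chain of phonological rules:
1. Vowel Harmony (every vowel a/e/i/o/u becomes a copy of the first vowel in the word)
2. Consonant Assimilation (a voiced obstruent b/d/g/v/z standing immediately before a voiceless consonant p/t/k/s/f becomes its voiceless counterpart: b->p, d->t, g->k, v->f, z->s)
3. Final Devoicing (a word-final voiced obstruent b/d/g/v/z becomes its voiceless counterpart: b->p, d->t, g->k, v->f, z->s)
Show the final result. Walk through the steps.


Starting form: 'qizfof'
Rule 1: Vowel Harmony: all vowels become 'i' (matching first vowel). 'qizfof' -> 'qizfif'
Rule 2: Consonant Assimilation: voiced obstruent before voiceless consonant becomes voiceless ('zf' -> 'sf'). 'qizfif' -> 'qisfif'
Rule 3: Final Devoicing: final consonant 'f' is not one of the voiced obstruents b/d/g/v/z. No change.
Final form: 'qisfif'

qisfif


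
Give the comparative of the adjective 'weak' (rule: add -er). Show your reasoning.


Apply comparative formation (add -er): 'weak' -> 'weaker'.

weaker


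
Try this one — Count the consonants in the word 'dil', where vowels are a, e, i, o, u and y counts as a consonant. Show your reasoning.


Consonants in 'dil': d, l = 2 consonants.

2


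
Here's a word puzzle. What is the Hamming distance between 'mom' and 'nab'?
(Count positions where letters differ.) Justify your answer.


Alignment:
Position 1: 'm' vs 'n' = DIFFER
Position 2: 'o' vs 'a' = DIFFER
Position 3: 'm' vs 'b' = DIFFER
Total differences: 3

3


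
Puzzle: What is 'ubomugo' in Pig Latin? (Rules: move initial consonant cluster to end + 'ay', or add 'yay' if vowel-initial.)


'ubomugo' starts with a vowel, so add 'yay': 'ubomugoyay'.

ubomugoyay


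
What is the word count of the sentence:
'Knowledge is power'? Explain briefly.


Split into words: Knowledge | is | power = 3 words.

3


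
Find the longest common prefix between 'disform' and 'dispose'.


Compare from the start: 3 characters match: 'dis'. Mismatch at position 4: 'f' vs 'p'.

dis


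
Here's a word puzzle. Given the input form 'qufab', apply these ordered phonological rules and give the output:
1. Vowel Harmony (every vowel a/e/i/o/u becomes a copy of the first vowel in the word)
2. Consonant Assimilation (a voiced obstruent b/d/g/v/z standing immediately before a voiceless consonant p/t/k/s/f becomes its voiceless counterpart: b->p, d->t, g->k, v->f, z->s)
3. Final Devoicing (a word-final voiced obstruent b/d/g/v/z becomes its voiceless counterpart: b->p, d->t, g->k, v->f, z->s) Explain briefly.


Starting form: 'qufab'
Rule 1: Vowel Harmony: all vowels become 'u' (matching first vowel). 'qufab' -> 'qufub'
Rule 2: Consonant Assimilation: no voiced obstruent (b/d/g/v/z) stands immediately before a voiceless consonant (p/t/k/s/f). No change.
Rule 3: Final Devoicing: word-final voiced obstruent 'b' becomes voiceless 'p'. 'qufub' -> 'qufup'
Final form: 'qufup'

qufup


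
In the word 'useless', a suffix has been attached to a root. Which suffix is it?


The word 'useless' = 'use' (root) + '-less' (suffix). The suffix is '-less'.

less


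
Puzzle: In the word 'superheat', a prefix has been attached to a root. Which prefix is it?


The word 'superheat' = 'super' (prefix) + 'heat' (root). The prefix is 'super'.

super


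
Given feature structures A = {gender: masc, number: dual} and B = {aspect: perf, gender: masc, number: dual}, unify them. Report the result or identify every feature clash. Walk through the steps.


Compare features:
aspect: A=_ vs B=perf -> unified: perf
gender: A=masc vs B=masc -> unified: masc
number: A=dual vs B=dual -> unified: dual
No clashes found.

Unified: {aspect: perf, gender: masc, number: dual}


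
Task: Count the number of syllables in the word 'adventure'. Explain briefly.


Break 'adventure' into syllables: ad-ven-ture -> ad | ven | ture = 3 syllables

3 syllables


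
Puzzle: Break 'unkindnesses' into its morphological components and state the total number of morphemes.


Step 1: Identify prefix: 'un' (meaning: not/reverse)
Step 2: Identify root: 'kind'
Step 3: Identify suffix(es): 'ness, es'
Decomposition: un- (prefix: not/reverse) + kind (root) + -ness (suffix: state of) + -es (plural)
Total morphemes: 4

4 morphemes (un- (prefix: not/reverse) + kind (root) + -ness (suffix: state of) + -es (plural))


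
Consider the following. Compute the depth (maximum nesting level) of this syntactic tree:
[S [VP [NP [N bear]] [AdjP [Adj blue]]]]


Count bracket nesting levels:
'[' at pos 0: depth = 1
'[' at pos 3: depth = 2
'[' at pos 7: depth = 3
'[' at pos 11: depth = 4
'[' at pos 21: depth = 3
'[' at pos 27: depth = 4
Maximum depth reached: 4

4


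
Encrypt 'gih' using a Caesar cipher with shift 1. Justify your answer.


Shift each letter by 1: g -> h, i -> j, h -> i. Result: 'hji'.

hji


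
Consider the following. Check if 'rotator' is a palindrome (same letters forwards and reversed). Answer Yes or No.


Forward: 'rotator'
Reversed: 'rotator'
They are identical.

Yes


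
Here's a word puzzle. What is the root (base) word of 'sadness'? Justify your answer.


Remove suffix '-ness' from 'sadness' to get root 'sad'.

sad


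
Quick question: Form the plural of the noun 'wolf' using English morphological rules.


Apply rule: Change -f to -ves. 'wolf' becomes 'wolves'.

wolves


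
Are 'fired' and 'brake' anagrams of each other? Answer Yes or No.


Sorted letters of 'fired': 'defir'
Sorted letters of 'brake': 'abekr'
They do not match.

No


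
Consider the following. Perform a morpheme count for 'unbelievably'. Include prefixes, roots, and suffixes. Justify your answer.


Decomposition: un- (prefix) + believe (root) + -able (suffix) + -ly (suffix) = 4 morpheme(s)

4 morphemes


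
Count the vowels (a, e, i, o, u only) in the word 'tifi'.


Vowels in 'tifi': i, i = 2 vowels.

2


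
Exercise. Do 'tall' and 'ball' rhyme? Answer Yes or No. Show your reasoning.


Rime (stressed vowel + following sounds) of 'tall': -all = /ɔːl/
Rime of 'ball': -all = /ɔːl/
/ɔːl/ and /ɔːl/ are the same ending sound, so the words rhyme.

Yes


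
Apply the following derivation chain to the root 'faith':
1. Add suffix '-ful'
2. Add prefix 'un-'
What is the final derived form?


Step 1: Add suffix '-ful' to 'faith' = 'faithful'
Step 2: Add prefix 'un-' to 'faithful' = 'unfaithful'

unfaithful


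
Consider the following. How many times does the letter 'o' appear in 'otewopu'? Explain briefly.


Letter 'o' in 'otewopu': found at position(s) 1, 5 = 2 occurrence(s).

2


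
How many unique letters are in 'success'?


Unique letters in 'success': {c, e, s, u} = 4 distinct letters.

4
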